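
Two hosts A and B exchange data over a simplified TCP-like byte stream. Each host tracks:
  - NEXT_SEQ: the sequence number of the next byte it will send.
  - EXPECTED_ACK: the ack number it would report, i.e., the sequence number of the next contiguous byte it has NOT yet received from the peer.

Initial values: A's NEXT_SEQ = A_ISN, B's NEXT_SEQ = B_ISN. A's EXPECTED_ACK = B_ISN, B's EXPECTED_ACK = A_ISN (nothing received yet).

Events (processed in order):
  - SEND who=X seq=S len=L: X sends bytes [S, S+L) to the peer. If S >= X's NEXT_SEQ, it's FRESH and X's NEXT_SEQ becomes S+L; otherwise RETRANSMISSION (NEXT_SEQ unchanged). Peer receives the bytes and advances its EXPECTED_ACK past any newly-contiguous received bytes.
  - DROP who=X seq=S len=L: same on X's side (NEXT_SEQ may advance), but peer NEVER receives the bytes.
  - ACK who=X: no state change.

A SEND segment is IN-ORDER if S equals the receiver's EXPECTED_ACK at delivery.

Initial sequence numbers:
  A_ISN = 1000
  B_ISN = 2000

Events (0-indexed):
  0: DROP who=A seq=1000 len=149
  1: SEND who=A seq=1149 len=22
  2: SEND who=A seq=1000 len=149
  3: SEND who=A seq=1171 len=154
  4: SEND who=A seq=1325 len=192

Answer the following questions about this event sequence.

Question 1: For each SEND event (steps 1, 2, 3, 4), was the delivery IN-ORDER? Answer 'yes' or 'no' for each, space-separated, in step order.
Answer: no yes yes yes

Derivation:
Step 1: SEND seq=1149 -> out-of-order
Step 2: SEND seq=1000 -> in-order
Step 3: SEND seq=1171 -> in-order
Step 4: SEND seq=1325 -> in-order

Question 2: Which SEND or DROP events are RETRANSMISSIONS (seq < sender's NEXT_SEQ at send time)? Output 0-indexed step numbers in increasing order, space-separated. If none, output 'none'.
Step 0: DROP seq=1000 -> fresh
Step 1: SEND seq=1149 -> fresh
Step 2: SEND seq=1000 -> retransmit
Step 3: SEND seq=1171 -> fresh
Step 4: SEND seq=1325 -> fresh

Answer: 2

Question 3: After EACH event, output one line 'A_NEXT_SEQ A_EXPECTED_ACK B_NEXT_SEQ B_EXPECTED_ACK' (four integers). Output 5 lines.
1149 2000 2000 1000
1171 2000 2000 1000
1171 2000 2000 1171
1325 2000 2000 1325
1517 2000 2000 1517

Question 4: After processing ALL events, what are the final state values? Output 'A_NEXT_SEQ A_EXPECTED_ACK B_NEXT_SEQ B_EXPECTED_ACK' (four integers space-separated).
Answer: 1517 2000 2000 1517

Derivation:
After event 0: A_seq=1149 A_ack=2000 B_seq=2000 B_ack=1000
After event 1: A_seq=1171 A_ack=2000 B_seq=2000 B_ack=1000
After event 2: A_seq=1171 A_ack=2000 B_seq=2000 B_ack=1171
After event 3: A_seq=1325 A_ack=2000 B_seq=2000 B_ack=1325
After event 4: A_seq=1517 A_ack=2000 B_seq=2000 B_ack=1517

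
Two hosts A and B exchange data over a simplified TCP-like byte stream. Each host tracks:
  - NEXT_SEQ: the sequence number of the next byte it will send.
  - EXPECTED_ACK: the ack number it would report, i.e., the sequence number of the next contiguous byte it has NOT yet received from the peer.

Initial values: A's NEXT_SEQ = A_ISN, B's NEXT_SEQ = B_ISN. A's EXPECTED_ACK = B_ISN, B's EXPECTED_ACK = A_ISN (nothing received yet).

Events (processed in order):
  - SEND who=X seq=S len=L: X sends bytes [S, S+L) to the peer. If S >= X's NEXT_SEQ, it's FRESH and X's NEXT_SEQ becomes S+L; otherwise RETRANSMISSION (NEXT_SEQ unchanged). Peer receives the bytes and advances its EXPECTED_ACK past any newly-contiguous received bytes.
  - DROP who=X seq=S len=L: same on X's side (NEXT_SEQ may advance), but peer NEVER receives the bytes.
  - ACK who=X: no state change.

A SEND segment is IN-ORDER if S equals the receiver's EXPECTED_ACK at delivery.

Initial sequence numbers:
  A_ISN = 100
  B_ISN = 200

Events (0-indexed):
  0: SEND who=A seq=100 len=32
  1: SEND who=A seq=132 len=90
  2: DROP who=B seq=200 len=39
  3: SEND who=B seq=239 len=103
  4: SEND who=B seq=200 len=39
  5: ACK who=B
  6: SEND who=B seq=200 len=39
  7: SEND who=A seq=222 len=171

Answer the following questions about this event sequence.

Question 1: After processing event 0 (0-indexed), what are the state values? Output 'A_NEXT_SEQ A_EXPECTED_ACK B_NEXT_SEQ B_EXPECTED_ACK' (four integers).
After event 0: A_seq=132 A_ack=200 B_seq=200 B_ack=132

132 200 200 132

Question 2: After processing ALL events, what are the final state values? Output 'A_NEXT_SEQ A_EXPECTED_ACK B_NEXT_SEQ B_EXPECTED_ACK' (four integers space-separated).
After event 0: A_seq=132 A_ack=200 B_seq=200 B_ack=132
After event 1: A_seq=222 A_ack=200 B_seq=200 B_ack=222
After event 2: A_seq=222 A_ack=200 B_seq=239 B_ack=222
After event 3: A_seq=222 A_ack=200 B_seq=342 B_ack=222
After event 4: A_seq=222 A_ack=342 B_seq=342 B_ack=222
After event 5: A_seq=222 A_ack=342 B_seq=342 B_ack=222
After event 6: A_seq=222 A_ack=342 B_seq=342 B_ack=222
After event 7: A_seq=393 A_ack=342 B_seq=342 B_ack=393

Answer: 393 342 342 393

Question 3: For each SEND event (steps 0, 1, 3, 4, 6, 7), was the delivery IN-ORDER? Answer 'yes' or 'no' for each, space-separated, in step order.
Step 0: SEND seq=100 -> in-order
Step 1: SEND seq=132 -> in-order
Step 3: SEND seq=239 -> out-of-order
Step 4: SEND seq=200 -> in-order
Step 6: SEND seq=200 -> out-of-order
Step 7: SEND seq=222 -> in-order

Answer: yes yes no yes no yes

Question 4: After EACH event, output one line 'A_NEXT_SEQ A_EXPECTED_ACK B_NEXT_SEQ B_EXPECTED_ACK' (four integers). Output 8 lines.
132 200 200 132
222 200 200 222
222 200 239 222
222 200 342 222
222 342 342 222
222 342 342 222
222 342 342 222
393 342 342 393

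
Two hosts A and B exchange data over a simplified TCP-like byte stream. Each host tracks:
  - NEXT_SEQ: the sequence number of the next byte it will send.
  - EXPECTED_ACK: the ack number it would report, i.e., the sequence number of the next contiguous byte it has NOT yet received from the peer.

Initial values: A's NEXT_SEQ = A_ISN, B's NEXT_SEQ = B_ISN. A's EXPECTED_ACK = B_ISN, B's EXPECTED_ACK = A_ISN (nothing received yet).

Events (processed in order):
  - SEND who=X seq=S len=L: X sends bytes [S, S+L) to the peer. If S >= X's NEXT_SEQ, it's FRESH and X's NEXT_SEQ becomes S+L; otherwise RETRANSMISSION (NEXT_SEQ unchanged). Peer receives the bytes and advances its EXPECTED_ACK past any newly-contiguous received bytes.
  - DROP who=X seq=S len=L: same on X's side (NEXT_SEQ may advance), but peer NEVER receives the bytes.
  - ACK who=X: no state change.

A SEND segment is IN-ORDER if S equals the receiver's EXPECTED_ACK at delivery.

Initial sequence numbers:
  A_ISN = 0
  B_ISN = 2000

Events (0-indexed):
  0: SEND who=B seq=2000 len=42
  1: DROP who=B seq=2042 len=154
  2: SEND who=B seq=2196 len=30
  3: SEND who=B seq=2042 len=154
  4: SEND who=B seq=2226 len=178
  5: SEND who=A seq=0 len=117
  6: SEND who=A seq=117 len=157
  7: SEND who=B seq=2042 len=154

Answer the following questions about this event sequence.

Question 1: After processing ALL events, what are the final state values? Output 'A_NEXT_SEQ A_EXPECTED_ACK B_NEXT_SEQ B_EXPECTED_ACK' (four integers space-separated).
After event 0: A_seq=0 A_ack=2042 B_seq=2042 B_ack=0
After event 1: A_seq=0 A_ack=2042 B_seq=2196 B_ack=0
After event 2: A_seq=0 A_ack=2042 B_seq=2226 B_ack=0
After event 3: A_seq=0 A_ack=2226 B_seq=2226 B_ack=0
After event 4: A_seq=0 A_ack=2404 B_seq=2404 B_ack=0
After event 5: A_seq=117 A_ack=2404 B_seq=2404 B_ack=117
After event 6: A_seq=274 A_ack=2404 B_seq=2404 B_ack=274
After event 7: A_seq=274 A_ack=2404 B_seq=2404 B_ack=274

Answer: 274 2404 2404 274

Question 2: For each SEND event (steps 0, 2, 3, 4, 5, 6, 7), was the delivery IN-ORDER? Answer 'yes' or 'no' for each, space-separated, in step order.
Step 0: SEND seq=2000 -> in-order
Step 2: SEND seq=2196 -> out-of-order
Step 3: SEND seq=2042 -> in-order
Step 4: SEND seq=2226 -> in-order
Step 5: SEND seq=0 -> in-order
Step 6: SEND seq=117 -> in-order
Step 7: SEND seq=2042 -> out-of-order

Answer: yes no yes yes yes yes no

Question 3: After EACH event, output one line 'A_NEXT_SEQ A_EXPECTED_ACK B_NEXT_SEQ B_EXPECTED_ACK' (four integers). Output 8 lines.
0 2042 2042 0
0 2042 2196 0
0 2042 2226 0
0 2226 2226 0
0 2404 2404 0
117 2404 2404 117
274 2404 2404 274
274 2404 2404 274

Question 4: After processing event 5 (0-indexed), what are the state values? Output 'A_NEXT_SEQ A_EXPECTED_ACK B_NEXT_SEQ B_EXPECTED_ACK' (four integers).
After event 0: A_seq=0 A_ack=2042 B_seq=2042 B_ack=0
After event 1: A_seq=0 A_ack=2042 B_seq=2196 B_ack=0
After event 2: A_seq=0 A_ack=2042 B_seq=2226 B_ack=0
After event 3: A_seq=0 A_ack=2226 B_seq=2226 B_ack=0
After event 4: A_seq=0 A_ack=2404 B_seq=2404 B_ack=0
After event 5: A_seq=117 A_ack=2404 B_seq=2404 B_ack=117

117 2404 2404 117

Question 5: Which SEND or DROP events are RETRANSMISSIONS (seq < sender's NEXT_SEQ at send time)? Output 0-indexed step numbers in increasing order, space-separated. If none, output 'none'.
Answer: 3 7

Derivation:
Step 0: SEND seq=2000 -> fresh
Step 1: DROP seq=2042 -> fresh
Step 2: SEND seq=2196 -> fresh
Step 3: SEND seq=2042 -> retransmit
Step 4: SEND seq=2226 -> fresh
Step 5: SEND seq=0 -> fresh
Step 6: SEND seq=117 -> fresh
Step 7: SEND seq=2042 -> retransmit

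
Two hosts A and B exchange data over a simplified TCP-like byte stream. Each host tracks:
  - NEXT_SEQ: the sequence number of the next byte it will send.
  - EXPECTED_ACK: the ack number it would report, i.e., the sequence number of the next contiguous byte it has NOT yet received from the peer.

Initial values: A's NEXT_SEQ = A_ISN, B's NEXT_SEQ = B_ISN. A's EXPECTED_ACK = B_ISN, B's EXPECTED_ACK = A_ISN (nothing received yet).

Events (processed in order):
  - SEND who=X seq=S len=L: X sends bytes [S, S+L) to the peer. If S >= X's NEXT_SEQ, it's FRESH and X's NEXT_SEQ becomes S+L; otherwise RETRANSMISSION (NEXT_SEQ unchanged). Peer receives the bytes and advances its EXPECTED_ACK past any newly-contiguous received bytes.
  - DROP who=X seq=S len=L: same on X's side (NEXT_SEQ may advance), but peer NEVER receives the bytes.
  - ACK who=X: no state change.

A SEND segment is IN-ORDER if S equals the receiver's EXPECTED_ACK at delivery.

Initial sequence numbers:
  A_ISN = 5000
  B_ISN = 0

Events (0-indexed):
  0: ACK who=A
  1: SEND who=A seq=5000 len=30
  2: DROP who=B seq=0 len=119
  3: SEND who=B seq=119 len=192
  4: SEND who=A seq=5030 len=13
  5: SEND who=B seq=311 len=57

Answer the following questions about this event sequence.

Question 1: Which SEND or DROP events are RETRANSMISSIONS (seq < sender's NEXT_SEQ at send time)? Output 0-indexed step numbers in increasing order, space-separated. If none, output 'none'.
Answer: none

Derivation:
Step 1: SEND seq=5000 -> fresh
Step 2: DROP seq=0 -> fresh
Step 3: SEND seq=119 -> fresh
Step 4: SEND seq=5030 -> fresh
Step 5: SEND seq=311 -> fresh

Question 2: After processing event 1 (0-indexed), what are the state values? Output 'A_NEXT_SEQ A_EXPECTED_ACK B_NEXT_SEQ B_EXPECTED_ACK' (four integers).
After event 0: A_seq=5000 A_ack=0 B_seq=0 B_ack=5000
After event 1: A_seq=5030 A_ack=0 B_seq=0 B_ack=5030

5030 0 0 5030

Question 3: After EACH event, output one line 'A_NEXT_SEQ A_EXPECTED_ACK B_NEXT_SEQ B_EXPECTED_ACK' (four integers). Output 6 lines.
5000 0 0 5000
5030 0 0 5030
5030 0 119 5030
5030 0 311 5030
5043 0 311 5043
5043 0 368 5043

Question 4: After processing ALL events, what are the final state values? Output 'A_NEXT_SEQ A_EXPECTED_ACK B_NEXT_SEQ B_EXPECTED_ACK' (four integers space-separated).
Answer: 5043 0 368 5043

Derivation:
After event 0: A_seq=5000 A_ack=0 B_seq=0 B_ack=5000
After event 1: A_seq=5030 A_ack=0 B_seq=0 B_ack=5030
After event 2: A_seq=5030 A_ack=0 B_seq=119 B_ack=5030
After event 3: A_seq=5030 A_ack=0 B_seq=311 B_ack=5030
After event 4: A_seq=5043 A_ack=0 B_seq=311 B_ack=5043
After event 5: A_seq=5043 A_ack=0 B_seq=368 B_ack=5043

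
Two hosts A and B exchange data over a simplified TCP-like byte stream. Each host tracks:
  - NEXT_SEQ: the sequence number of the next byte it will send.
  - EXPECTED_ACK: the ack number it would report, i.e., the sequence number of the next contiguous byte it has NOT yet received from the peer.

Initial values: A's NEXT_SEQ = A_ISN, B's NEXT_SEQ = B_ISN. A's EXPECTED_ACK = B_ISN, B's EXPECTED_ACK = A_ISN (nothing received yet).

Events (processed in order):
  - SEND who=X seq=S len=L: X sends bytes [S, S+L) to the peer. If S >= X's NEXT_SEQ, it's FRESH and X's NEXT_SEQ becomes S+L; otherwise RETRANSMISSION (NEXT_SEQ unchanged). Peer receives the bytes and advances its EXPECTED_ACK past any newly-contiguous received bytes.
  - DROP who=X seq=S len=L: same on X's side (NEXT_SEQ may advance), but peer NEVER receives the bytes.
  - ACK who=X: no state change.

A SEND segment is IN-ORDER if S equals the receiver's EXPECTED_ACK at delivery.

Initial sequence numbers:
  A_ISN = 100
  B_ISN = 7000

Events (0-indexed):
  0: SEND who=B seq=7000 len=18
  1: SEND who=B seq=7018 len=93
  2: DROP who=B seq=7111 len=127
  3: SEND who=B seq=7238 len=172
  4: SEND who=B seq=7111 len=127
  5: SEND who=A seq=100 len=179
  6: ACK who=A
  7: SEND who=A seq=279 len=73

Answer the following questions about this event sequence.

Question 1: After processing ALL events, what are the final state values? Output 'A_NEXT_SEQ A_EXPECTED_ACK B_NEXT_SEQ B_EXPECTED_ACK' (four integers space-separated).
After event 0: A_seq=100 A_ack=7018 B_seq=7018 B_ack=100
After event 1: A_seq=100 A_ack=7111 B_seq=7111 B_ack=100
After event 2: A_seq=100 A_ack=7111 B_seq=7238 B_ack=100
After event 3: A_seq=100 A_ack=7111 B_seq=7410 B_ack=100
After event 4: A_seq=100 A_ack=7410 B_seq=7410 B_ack=100
After event 5: A_seq=279 A_ack=7410 B_seq=7410 B_ack=279
After event 6: A_seq=279 A_ack=7410 B_seq=7410 B_ack=279
After event 7: A_seq=352 A_ack=7410 B_seq=7410 B_ack=352

Answer: 352 7410 7410 352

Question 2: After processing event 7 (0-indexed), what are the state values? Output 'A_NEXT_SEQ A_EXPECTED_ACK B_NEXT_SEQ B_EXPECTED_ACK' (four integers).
After event 0: A_seq=100 A_ack=7018 B_seq=7018 B_ack=100
After event 1: A_seq=100 A_ack=7111 B_seq=7111 B_ack=100
After event 2: A_seq=100 A_ack=7111 B_seq=7238 B_ack=100
After event 3: A_seq=100 A_ack=7111 B_seq=7410 B_ack=100
After event 4: A_seq=100 A_ack=7410 B_seq=7410 B_ack=100
After event 5: A_seq=279 A_ack=7410 B_seq=7410 B_ack=279
After event 6: A_seq=279 A_ack=7410 B_seq=7410 B_ack=279
After event 7: A_seq=352 A_ack=7410 B_seq=7410 B_ack=352

352 7410 7410 352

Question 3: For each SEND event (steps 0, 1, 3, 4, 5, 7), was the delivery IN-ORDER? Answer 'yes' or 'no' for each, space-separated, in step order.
Answer: yes yes no yes yes yes

Derivation:
Step 0: SEND seq=7000 -> in-order
Step 1: SEND seq=7018 -> in-order
Step 3: SEND seq=7238 -> out-of-order
Step 4: SEND seq=7111 -> in-order
Step 5: SEND seq=100 -> in-order
Step 7: SEND seq=279 -> in-order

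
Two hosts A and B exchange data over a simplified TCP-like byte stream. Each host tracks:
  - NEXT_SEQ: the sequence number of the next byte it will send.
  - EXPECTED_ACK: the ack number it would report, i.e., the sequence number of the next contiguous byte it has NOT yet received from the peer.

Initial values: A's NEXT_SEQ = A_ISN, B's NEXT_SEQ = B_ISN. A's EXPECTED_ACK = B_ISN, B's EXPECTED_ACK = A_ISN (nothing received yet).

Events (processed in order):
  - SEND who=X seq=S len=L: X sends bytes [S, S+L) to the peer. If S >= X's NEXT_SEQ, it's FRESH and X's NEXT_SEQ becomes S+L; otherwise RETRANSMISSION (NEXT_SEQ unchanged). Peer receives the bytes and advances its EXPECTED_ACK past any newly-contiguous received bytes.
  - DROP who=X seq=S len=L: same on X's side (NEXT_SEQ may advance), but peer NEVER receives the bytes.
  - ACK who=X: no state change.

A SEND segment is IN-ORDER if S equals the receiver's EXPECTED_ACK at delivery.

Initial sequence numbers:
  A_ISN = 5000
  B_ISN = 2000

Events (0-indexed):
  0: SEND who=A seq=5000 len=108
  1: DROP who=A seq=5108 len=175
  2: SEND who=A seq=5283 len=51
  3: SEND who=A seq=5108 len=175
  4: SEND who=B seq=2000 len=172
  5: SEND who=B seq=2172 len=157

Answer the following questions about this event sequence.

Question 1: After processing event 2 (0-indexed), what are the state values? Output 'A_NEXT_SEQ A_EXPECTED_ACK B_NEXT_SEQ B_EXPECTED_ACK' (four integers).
After event 0: A_seq=5108 A_ack=2000 B_seq=2000 B_ack=5108
After event 1: A_seq=5283 A_ack=2000 B_seq=2000 B_ack=5108
After event 2: A_seq=5334 A_ack=2000 B_seq=2000 B_ack=5108

5334 2000 2000 5108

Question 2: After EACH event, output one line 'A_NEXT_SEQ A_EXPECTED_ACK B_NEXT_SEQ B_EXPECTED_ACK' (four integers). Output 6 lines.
5108 2000 2000 5108
5283 2000 2000 5108
5334 2000 2000 5108
5334 2000 2000 5334
5334 2172 2172 5334
5334 2329 2329 5334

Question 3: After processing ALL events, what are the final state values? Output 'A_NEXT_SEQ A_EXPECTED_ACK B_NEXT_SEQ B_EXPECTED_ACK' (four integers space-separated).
After event 0: A_seq=5108 A_ack=2000 B_seq=2000 B_ack=5108
After event 1: A_seq=5283 A_ack=2000 B_seq=2000 B_ack=5108
After event 2: A_seq=5334 A_ack=2000 B_seq=2000 B_ack=5108
After event 3: A_seq=5334 A_ack=2000 B_seq=2000 B_ack=5334
After event 4: A_seq=5334 A_ack=2172 B_seq=2172 B_ack=5334
After event 5: A_seq=5334 A_ack=2329 B_seq=2329 B_ack=5334

Answer: 5334 2329 2329 5334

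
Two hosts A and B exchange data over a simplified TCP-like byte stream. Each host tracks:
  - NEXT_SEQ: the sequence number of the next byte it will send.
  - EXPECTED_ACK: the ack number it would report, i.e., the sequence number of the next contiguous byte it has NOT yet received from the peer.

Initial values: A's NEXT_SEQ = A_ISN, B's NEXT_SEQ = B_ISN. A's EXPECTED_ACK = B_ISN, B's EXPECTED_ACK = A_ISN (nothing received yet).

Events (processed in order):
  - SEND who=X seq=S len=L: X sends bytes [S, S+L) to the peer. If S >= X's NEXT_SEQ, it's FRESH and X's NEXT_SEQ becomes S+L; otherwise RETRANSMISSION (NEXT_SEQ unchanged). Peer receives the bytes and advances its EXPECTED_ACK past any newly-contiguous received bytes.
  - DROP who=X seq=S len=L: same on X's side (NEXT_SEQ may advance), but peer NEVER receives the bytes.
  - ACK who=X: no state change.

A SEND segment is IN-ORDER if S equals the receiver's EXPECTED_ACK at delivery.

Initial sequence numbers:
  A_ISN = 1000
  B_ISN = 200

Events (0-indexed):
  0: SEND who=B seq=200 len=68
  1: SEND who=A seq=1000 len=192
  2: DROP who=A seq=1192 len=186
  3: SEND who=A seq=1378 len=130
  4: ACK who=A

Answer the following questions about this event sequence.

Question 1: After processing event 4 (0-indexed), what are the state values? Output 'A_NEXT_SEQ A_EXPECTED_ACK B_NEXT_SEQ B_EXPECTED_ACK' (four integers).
After event 0: A_seq=1000 A_ack=268 B_seq=268 B_ack=1000
After event 1: A_seq=1192 A_ack=268 B_seq=268 B_ack=1192
After event 2: A_seq=1378 A_ack=268 B_seq=268 B_ack=1192
After event 3: A_seq=1508 A_ack=268 B_seq=268 B_ack=1192
After event 4: A_seq=1508 A_ack=268 B_seq=268 B_ack=1192

1508 268 268 1192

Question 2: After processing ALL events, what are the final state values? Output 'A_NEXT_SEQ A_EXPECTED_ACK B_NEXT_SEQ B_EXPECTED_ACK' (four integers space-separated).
After event 0: A_seq=1000 A_ack=268 B_seq=268 B_ack=1000
After event 1: A_seq=1192 A_ack=268 B_seq=268 B_ack=1192
After event 2: A_seq=1378 A_ack=268 B_seq=268 B_ack=1192
After event 3: A_seq=1508 A_ack=268 B_seq=268 B_ack=1192
After event 4: A_seq=1508 A_ack=268 B_seq=268 B_ack=1192

Answer: 1508 268 268 1192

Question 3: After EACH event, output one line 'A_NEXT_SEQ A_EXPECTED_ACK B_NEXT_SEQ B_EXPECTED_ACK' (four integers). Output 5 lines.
1000 268 268 1000
1192 268 268 1192
1378 268 268 1192
1508 268 268 1192
1508 268 268 1192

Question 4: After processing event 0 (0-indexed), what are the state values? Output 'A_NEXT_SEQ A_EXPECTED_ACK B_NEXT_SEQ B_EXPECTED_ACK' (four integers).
After event 0: A_seq=1000 A_ack=268 B_seq=268 B_ack=1000

1000 268 268 1000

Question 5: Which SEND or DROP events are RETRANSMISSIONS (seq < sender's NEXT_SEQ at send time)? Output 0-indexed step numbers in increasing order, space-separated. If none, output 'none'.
Answer: none

Derivation:
Step 0: SEND seq=200 -> fresh
Step 1: SEND seq=1000 -> fresh
Step 2: DROP seq=1192 -> fresh
Step 3: SEND seq=1378 -> fresh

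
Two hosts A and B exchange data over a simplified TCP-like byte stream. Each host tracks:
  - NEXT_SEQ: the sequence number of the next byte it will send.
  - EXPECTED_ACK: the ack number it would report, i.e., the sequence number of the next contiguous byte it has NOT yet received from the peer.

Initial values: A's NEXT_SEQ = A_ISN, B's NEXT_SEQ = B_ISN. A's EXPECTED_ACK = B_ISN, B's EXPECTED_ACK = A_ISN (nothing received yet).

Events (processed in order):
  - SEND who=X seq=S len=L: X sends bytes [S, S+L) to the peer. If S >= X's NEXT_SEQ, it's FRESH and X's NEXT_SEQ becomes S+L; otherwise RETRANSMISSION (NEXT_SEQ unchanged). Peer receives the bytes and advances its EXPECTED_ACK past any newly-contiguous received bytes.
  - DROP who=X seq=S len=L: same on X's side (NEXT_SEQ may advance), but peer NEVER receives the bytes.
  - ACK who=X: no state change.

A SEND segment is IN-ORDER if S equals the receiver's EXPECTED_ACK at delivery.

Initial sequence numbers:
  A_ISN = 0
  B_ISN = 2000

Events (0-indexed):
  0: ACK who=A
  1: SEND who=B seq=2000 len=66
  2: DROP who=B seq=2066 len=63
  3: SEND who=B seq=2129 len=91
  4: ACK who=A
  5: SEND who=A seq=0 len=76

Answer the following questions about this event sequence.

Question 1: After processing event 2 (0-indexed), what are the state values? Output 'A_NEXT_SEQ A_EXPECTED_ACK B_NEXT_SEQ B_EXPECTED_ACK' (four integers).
After event 0: A_seq=0 A_ack=2000 B_seq=2000 B_ack=0
After event 1: A_seq=0 A_ack=2066 B_seq=2066 B_ack=0
After event 2: A_seq=0 A_ack=2066 B_seq=2129 B_ack=0

0 2066 2129 0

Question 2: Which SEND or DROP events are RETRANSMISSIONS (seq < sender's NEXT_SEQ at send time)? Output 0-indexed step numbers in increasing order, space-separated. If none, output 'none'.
Answer: none

Derivation:
Step 1: SEND seq=2000 -> fresh
Step 2: DROP seq=2066 -> fresh
Step 3: SEND seq=2129 -> fresh
Step 5: SEND seq=0 -> fresh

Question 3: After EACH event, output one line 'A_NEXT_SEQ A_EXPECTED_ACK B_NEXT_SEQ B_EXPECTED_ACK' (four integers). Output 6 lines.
0 2000 2000 0
0 2066 2066 0
0 2066 2129 0
0 2066 2220 0
0 2066 2220 0
76 2066 2220 76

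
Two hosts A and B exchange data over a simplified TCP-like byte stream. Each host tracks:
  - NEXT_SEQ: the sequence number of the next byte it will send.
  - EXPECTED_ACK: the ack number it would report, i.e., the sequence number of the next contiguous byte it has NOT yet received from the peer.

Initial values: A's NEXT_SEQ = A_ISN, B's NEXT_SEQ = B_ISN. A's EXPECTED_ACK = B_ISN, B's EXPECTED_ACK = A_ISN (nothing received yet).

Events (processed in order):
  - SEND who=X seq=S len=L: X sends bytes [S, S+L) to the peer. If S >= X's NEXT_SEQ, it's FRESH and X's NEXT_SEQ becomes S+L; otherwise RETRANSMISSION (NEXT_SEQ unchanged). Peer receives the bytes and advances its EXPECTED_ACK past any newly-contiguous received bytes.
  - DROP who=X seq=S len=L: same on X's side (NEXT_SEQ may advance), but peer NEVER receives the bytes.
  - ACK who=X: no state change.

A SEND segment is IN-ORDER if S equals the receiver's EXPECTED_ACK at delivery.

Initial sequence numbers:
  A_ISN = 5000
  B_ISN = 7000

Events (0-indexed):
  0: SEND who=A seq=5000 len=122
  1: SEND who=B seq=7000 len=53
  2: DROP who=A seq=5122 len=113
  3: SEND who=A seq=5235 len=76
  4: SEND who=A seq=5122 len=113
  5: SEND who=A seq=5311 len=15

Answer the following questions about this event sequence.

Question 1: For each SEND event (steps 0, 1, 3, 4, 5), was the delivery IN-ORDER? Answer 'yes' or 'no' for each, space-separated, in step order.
Answer: yes yes no yes yes

Derivation:
Step 0: SEND seq=5000 -> in-order
Step 1: SEND seq=7000 -> in-order
Step 3: SEND seq=5235 -> out-of-order
Step 4: SEND seq=5122 -> in-order
Step 5: SEND seq=5311 -> in-order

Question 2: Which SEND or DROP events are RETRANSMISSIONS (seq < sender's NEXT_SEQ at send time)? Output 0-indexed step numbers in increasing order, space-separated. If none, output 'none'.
Step 0: SEND seq=5000 -> fresh
Step 1: SEND seq=7000 -> fresh
Step 2: DROP seq=5122 -> fresh
Step 3: SEND seq=5235 -> fresh
Step 4: SEND seq=5122 -> retransmit
Step 5: SEND seq=5311 -> fresh

Answer: 4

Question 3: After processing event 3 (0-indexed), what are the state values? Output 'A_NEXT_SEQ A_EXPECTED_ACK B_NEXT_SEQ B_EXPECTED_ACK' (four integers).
After event 0: A_seq=5122 A_ack=7000 B_seq=7000 B_ack=5122
After event 1: A_seq=5122 A_ack=7053 B_seq=7053 B_ack=5122
After event 2: A_seq=5235 A_ack=7053 B_seq=7053 B_ack=5122
After event 3: A_seq=5311 A_ack=7053 B_seq=7053 B_ack=5122

5311 7053 7053 5122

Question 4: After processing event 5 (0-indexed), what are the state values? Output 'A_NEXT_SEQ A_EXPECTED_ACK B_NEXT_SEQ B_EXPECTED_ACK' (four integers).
After event 0: A_seq=5122 A_ack=7000 B_seq=7000 B_ack=5122
After event 1: A_seq=5122 A_ack=7053 B_seq=7053 B_ack=5122
After event 2: A_seq=5235 A_ack=7053 B_seq=7053 B_ack=5122
After event 3: A_seq=5311 A_ack=7053 B_seq=7053 B_ack=5122
After event 4: A_seq=5311 A_ack=7053 B_seq=7053 B_ack=5311
After event 5: A_seq=5326 A_ack=7053 B_seq=7053 B_ack=5326

5326 7053 7053 5326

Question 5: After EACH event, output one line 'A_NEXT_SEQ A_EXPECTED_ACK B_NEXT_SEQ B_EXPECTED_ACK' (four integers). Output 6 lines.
5122 7000 7000 5122
5122 7053 7053 5122
5235 7053 7053 5122
5311 7053 7053 5122
5311 7053 7053 5311
5326 7053 7053 5326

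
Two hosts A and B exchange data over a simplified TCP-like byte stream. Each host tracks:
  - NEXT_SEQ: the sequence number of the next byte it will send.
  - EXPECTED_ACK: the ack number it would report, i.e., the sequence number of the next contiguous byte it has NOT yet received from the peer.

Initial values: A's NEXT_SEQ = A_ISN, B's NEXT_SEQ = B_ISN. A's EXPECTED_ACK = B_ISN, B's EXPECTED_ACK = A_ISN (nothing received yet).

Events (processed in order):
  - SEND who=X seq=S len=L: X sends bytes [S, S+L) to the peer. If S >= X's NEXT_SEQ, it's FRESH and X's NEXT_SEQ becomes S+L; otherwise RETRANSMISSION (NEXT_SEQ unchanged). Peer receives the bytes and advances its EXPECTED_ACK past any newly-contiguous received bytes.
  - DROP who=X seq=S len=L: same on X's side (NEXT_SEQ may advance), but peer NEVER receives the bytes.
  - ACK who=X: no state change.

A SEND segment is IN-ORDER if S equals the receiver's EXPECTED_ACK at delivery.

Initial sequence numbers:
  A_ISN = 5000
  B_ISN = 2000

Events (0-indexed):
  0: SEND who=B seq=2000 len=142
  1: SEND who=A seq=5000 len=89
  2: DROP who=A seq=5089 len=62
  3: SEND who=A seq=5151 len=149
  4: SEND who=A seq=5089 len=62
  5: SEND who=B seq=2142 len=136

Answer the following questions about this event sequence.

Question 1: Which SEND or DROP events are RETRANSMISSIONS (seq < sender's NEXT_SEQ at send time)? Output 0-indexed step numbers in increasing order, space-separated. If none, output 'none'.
Answer: 4

Derivation:
Step 0: SEND seq=2000 -> fresh
Step 1: SEND seq=5000 -> fresh
Step 2: DROP seq=5089 -> fresh
Step 3: SEND seq=5151 -> fresh
Step 4: SEND seq=5089 -> retransmit
Step 5: SEND seq=2142 -> fresh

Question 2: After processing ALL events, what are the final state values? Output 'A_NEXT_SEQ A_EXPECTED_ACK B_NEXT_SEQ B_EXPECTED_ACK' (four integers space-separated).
Answer: 5300 2278 2278 5300

Derivation:
After event 0: A_seq=5000 A_ack=2142 B_seq=2142 B_ack=5000
After event 1: A_seq=5089 A_ack=2142 B_seq=2142 B_ack=5089
After event 2: A_seq=5151 A_ack=2142 B_seq=2142 B_ack=5089
After event 3: A_seq=5300 A_ack=2142 B_seq=2142 B_ack=5089
After event 4: A_seq=5300 A_ack=2142 B_seq=2142 B_ack=5300
After event 5: A_seq=5300 A_ack=2278 B_seq=2278 B_ack=5300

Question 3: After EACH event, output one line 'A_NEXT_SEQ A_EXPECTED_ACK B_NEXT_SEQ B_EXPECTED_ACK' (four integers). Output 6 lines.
5000 2142 2142 5000
5089 2142 2142 5089
5151 2142 2142 5089
5300 2142 2142 5089
5300 2142 2142 5300
5300 2278 2278 5300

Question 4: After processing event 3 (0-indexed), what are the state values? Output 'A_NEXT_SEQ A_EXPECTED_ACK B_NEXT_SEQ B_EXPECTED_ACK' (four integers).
After event 0: A_seq=5000 A_ack=2142 B_seq=2142 B_ack=5000
After event 1: A_seq=5089 A_ack=2142 B_seq=2142 B_ack=5089
After event 2: A_seq=5151 A_ack=2142 B_seq=2142 B_ack=5089
After event 3: A_seq=5300 A_ack=2142 B_seq=2142 B_ack=5089

5300 2142 2142 5089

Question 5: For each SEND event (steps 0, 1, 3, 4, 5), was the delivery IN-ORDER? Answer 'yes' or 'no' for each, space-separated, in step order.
Step 0: SEND seq=2000 -> in-order
Step 1: SEND seq=5000 -> in-order
Step 3: SEND seq=5151 -> out-of-order
Step 4: SEND seq=5089 -> in-order
Step 5: SEND seq=2142 -> in-order

Answer: yes yes no yes yes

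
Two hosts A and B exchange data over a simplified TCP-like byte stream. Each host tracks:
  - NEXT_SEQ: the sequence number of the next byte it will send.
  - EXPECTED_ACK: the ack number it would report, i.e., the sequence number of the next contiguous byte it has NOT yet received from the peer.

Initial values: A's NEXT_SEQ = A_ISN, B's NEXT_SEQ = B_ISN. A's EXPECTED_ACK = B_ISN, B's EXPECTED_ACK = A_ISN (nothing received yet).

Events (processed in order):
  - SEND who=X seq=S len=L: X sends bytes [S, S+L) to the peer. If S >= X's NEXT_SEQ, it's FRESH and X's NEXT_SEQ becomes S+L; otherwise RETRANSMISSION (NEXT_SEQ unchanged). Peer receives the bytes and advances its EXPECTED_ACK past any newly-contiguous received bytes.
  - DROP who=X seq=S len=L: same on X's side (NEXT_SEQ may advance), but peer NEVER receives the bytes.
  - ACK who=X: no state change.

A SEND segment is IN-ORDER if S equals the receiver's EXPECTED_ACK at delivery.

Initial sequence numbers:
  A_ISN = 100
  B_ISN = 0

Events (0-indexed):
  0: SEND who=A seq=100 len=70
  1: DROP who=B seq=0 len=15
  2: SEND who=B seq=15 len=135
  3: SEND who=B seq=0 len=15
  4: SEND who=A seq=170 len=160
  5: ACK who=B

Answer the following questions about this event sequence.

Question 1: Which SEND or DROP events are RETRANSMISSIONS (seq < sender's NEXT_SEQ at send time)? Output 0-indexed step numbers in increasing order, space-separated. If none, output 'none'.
Answer: 3

Derivation:
Step 0: SEND seq=100 -> fresh
Step 1: DROP seq=0 -> fresh
Step 2: SEND seq=15 -> fresh
Step 3: SEND seq=0 -> retransmit
Step 4: SEND seq=170 -> fresh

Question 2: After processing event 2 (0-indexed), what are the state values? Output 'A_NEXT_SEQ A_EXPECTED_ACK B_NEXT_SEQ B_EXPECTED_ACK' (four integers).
After event 0: A_seq=170 A_ack=0 B_seq=0 B_ack=170
After event 1: A_seq=170 A_ack=0 B_seq=15 B_ack=170
After event 2: A_seq=170 A_ack=0 B_seq=150 B_ack=170

170 0 150 170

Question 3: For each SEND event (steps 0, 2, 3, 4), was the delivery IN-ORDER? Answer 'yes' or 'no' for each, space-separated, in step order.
Answer: yes no yes yes

Derivation:
Step 0: SEND seq=100 -> in-order
Step 2: SEND seq=15 -> out-of-order
Step 3: SEND seq=0 -> in-order
Step 4: SEND seq=170 -> in-order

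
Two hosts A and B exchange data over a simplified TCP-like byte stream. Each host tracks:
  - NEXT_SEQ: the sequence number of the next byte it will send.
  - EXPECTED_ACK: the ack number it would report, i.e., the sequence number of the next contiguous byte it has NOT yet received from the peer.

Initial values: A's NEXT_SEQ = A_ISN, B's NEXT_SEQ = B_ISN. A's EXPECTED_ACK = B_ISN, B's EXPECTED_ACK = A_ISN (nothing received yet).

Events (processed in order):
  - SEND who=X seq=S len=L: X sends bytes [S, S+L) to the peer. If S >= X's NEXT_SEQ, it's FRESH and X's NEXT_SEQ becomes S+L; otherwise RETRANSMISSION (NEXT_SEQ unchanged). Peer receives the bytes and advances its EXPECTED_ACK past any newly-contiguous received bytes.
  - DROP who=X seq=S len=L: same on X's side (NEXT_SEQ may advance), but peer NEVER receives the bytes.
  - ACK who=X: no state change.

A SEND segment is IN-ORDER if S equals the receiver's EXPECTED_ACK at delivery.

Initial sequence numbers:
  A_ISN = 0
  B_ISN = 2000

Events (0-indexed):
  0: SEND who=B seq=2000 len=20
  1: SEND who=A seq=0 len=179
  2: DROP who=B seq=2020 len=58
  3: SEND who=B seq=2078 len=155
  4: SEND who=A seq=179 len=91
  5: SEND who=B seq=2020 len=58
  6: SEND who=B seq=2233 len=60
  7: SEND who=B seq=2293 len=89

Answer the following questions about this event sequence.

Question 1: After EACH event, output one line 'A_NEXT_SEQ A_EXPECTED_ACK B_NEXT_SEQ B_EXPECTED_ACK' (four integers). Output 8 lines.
0 2020 2020 0
179 2020 2020 179
179 2020 2078 179
179 2020 2233 179
270 2020 2233 270
270 2233 2233 270
270 2293 2293 270
270 2382 2382 270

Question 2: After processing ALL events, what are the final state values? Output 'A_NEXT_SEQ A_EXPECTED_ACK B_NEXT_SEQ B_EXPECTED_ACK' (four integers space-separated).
After event 0: A_seq=0 A_ack=2020 B_seq=2020 B_ack=0
After event 1: A_seq=179 A_ack=2020 B_seq=2020 B_ack=179
After event 2: A_seq=179 A_ack=2020 B_seq=2078 B_ack=179
After event 3: A_seq=179 A_ack=2020 B_seq=2233 B_ack=179
After event 4: A_seq=270 A_ack=2020 B_seq=2233 B_ack=270
After event 5: A_seq=270 A_ack=2233 B_seq=2233 B_ack=270
After event 6: A_seq=270 A_ack=2293 B_seq=2293 B_ack=270
After event 7: A_seq=270 A_ack=2382 B_seq=2382 B_ack=270

Answer: 270 2382 2382 270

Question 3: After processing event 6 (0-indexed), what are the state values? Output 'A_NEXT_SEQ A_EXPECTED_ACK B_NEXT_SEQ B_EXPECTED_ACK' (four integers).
After event 0: A_seq=0 A_ack=2020 B_seq=2020 B_ack=0
After event 1: A_seq=179 A_ack=2020 B_seq=2020 B_ack=179
After event 2: A_seq=179 A_ack=2020 B_seq=2078 B_ack=179
After event 3: A_seq=179 A_ack=2020 B_seq=2233 B_ack=179
After event 4: A_seq=270 A_ack=2020 B_seq=2233 B_ack=270
After event 5: A_seq=270 A_ack=2233 B_seq=2233 B_ack=270
After event 6: A_seq=270 A_ack=2293 B_seq=2293 B_ack=270

270 2293 2293 270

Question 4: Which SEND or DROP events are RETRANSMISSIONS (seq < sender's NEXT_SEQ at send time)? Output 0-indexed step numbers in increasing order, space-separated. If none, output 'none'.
Answer: 5

Derivation:
Step 0: SEND seq=2000 -> fresh
Step 1: SEND seq=0 -> fresh
Step 2: DROP seq=2020 -> fresh
Step 3: SEND seq=2078 -> fresh
Step 4: SEND seq=179 -> fresh
Step 5: SEND seq=2020 -> retransmit
Step 6: SEND seq=2233 -> fresh
Step 7: SEND seq=2293 -> fresh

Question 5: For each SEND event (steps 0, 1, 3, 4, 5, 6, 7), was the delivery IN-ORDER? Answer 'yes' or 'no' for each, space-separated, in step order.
Step 0: SEND seq=2000 -> in-order
Step 1: SEND seq=0 -> in-order
Step 3: SEND seq=2078 -> out-of-order
Step 4: SEND seq=179 -> in-order
Step 5: SEND seq=2020 -> in-order
Step 6: SEND seq=2233 -> in-order
Step 7: SEND seq=2293 -> in-order

Answer: yes yes no yes yes yes yes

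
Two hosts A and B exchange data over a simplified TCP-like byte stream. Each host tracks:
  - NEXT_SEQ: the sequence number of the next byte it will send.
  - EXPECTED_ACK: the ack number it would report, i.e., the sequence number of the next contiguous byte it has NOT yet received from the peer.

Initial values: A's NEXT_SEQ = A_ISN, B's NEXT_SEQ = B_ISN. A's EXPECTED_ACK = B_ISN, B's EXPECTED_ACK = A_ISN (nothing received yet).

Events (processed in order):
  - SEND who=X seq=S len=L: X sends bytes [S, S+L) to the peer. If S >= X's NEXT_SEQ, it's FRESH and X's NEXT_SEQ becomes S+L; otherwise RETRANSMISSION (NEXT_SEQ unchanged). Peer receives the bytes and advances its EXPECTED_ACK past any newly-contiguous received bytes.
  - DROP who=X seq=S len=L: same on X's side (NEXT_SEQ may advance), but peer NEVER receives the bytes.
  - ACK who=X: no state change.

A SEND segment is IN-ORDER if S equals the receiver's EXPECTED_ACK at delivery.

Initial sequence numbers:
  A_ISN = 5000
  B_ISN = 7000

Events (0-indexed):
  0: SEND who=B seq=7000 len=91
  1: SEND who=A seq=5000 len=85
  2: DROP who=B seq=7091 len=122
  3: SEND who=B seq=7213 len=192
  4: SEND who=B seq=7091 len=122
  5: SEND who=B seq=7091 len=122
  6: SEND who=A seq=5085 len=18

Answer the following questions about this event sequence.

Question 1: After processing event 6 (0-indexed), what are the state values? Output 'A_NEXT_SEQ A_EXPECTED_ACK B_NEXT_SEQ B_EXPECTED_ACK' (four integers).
After event 0: A_seq=5000 A_ack=7091 B_seq=7091 B_ack=5000
After event 1: A_seq=5085 A_ack=7091 B_seq=7091 B_ack=5085
After event 2: A_seq=5085 A_ack=7091 B_seq=7213 B_ack=5085
After event 3: A_seq=5085 A_ack=7091 B_seq=7405 B_ack=5085
After event 4: A_seq=5085 A_ack=7405 B_seq=7405 B_ack=5085
After event 5: A_seq=5085 A_ack=7405 B_seq=7405 B_ack=5085
After event 6: A_seq=5103 A_ack=7405 B_seq=7405 B_ack=5103

5103 7405 7405 5103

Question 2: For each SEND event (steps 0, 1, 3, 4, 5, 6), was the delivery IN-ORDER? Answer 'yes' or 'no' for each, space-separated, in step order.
Step 0: SEND seq=7000 -> in-order
Step 1: SEND seq=5000 -> in-order
Step 3: SEND seq=7213 -> out-of-order
Step 4: SEND seq=7091 -> in-order
Step 5: SEND seq=7091 -> out-of-order
Step 6: SEND seq=5085 -> in-order

Answer: yes yes no yes no yes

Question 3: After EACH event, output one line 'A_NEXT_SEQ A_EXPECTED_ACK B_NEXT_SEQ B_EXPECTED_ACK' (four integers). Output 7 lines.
5000 7091 7091 5000
5085 7091 7091 5085
5085 7091 7213 5085
5085 7091 7405 5085
5085 7405 7405 5085
5085 7405 7405 5085
5103 7405 7405 5103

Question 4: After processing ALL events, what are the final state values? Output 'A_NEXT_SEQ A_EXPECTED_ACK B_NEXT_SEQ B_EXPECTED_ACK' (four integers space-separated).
After event 0: A_seq=5000 A_ack=7091 B_seq=7091 B_ack=5000
After event 1: A_seq=5085 A_ack=7091 B_seq=7091 B_ack=5085
After event 2: A_seq=5085 A_ack=7091 B_seq=7213 B_ack=5085
After event 3: A_seq=5085 A_ack=7091 B_seq=7405 B_ack=5085
After event 4: A_seq=5085 A_ack=7405 B_seq=7405 B_ack=5085
After event 5: A_seq=5085 A_ack=7405 B_seq=7405 B_ack=5085
After event 6: A_seq=5103 A_ack=7405 B_seq=7405 B_ack=5103

Answer: 5103 7405 7405 5103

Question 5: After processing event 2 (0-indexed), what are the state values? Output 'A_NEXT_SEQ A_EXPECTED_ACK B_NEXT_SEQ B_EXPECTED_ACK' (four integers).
After event 0: A_seq=5000 A_ack=7091 B_seq=7091 B_ack=5000
After event 1: A_seq=5085 A_ack=7091 B_seq=7091 B_ack=5085
After event 2: A_seq=5085 A_ack=7091 B_seq=7213 B_ack=5085

5085 7091 7213 5085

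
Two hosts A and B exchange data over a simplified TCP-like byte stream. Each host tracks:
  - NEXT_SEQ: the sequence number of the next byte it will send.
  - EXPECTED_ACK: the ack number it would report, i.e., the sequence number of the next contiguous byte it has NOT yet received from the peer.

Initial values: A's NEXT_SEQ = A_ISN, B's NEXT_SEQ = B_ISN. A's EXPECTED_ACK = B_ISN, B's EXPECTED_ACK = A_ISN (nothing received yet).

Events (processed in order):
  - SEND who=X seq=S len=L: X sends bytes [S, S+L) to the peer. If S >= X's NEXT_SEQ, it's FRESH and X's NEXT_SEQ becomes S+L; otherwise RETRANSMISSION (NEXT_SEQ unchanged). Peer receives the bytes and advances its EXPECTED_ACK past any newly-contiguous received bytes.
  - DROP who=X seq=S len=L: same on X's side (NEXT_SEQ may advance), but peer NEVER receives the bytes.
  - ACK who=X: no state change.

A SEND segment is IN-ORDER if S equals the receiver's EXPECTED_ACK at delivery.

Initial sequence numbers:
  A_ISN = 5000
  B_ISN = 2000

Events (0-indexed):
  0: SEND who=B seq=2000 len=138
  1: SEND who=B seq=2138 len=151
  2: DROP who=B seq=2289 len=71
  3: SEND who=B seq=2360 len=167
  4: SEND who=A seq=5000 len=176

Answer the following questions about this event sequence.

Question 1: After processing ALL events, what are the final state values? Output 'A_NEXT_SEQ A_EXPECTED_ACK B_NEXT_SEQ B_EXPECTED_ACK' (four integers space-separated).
Answer: 5176 2289 2527 5176

Derivation:
After event 0: A_seq=5000 A_ack=2138 B_seq=2138 B_ack=5000
After event 1: A_seq=5000 A_ack=2289 B_seq=2289 B_ack=5000
After event 2: A_seq=5000 A_ack=2289 B_seq=2360 B_ack=5000
After event 3: A_seq=5000 A_ack=2289 B_seq=2527 B_ack=5000
After event 4: A_seq=5176 A_ack=2289 B_seq=2527 B_ack=5176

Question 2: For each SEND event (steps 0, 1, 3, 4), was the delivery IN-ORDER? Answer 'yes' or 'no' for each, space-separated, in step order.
Answer: yes yes no yes

Derivation:
Step 0: SEND seq=2000 -> in-order
Step 1: SEND seq=2138 -> in-order
Step 3: SEND seq=2360 -> out-of-order
Step 4: SEND seq=5000 -> in-order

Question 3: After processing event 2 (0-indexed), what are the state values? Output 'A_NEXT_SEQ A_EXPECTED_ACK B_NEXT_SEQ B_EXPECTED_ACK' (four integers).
After event 0: A_seq=5000 A_ack=2138 B_seq=2138 B_ack=5000
After event 1: A_seq=5000 A_ack=2289 B_seq=2289 B_ack=5000
After event 2: A_seq=5000 A_ack=2289 B_seq=2360 B_ack=5000

5000 2289 2360 5000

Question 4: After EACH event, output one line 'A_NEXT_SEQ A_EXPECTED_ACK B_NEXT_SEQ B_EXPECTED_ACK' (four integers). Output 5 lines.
5000 2138 2138 5000
5000 2289 2289 5000
5000 2289 2360 5000
5000 2289 2527 5000
5176 2289 2527 5176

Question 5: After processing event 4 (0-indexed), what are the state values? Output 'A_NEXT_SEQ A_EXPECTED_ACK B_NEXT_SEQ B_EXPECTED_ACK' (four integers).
After event 0: A_seq=5000 A_ack=2138 B_seq=2138 B_ack=5000
After event 1: A_seq=5000 A_ack=2289 B_seq=2289 B_ack=5000
After event 2: A_seq=5000 A_ack=2289 B_seq=2360 B_ack=5000
After event 3: A_seq=5000 A_ack=2289 B_seq=2527 B_ack=5000
After event 4: A_seq=5176 A_ack=2289 B_seq=2527 B_ack=5176

5176 2289 2527 5176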